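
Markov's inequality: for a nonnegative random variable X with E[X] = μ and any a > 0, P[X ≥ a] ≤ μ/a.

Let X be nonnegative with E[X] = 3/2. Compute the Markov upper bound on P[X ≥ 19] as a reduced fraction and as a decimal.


μ = E[X] = 3/2, a = 19.
Markov: P[X ≥ 19] ≤ μ/a = (3/2)/19 = 3/38.
Numerically: ≈ 0.079.
(Since a = 19 > μ = 1.500, the bound 3/38 is < 1 and informative.)

P[X ≥ 19] ≤ 3/38 ≈ 0.079.


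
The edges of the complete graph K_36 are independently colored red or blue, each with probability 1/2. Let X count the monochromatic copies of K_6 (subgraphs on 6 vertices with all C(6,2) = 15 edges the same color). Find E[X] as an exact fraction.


Let X = Σ_S X_S over the C(36, 6) = 1947792 subsets S of size 6, where X_S = 1 if the K_6 on S is monochromatic.
For a fixed S, the K_6 on S has C(6, 2) = 15 edges. P[all 15 edges red] = (1/2)^15, and likewise for blue, so P[monochromatic] = 2·(1/2)^15 = 2^{1 − 15} = 1/16384.
Summing: E[X] = C(36, 6) · 2^{1 − 15} = 1947792 · 1/16384 = 121737/1024.
Numerically: E[X] ≈ 118.88379.

E[X] = C(36,6)·2^(1−C(6,2)) = 121737/1024 ≈ 118.88379.


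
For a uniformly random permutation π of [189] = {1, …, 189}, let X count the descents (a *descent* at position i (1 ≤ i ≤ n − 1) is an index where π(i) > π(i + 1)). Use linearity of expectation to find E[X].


Write X = Σ X_I over i = 1, …, 188, with X_I the indicator of one descent.
There are 188 indicators.
For each fixed i, the pair (π(i), π(i+1)) is a uniformly random ordered pair of distinct values from {1, …, 189}; by symmetry P[π(i) > π(i+1)] = 1/2.
By linearity: E[X] = 188 · (1/2) = (189 − 1) · (1/2) = 94 ≈ 94.000.

E[X] = 94 = 94.000.


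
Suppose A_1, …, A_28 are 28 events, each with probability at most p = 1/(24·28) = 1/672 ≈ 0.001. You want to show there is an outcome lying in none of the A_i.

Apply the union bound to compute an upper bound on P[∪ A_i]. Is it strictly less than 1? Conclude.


Union bound: P[∪_{i=1}^{28} A_i] ≤ Σ_i P[A_i] ≤ 28·p = 28·(1/672) = 1/24.
Numerically: 1/24 ≈ 0.042.
Is 1/24 < 1? YES.
Since P[∪ A_i] ≤ 1/24 < 1, the complement has P[∩ A_i^c] ≥ 1 − 1/24 = 23/24 > 0, so some outcome avoids every A_i.

28·p = 1/24 ≈ 0.042; existence CERTIFIED by the union bound.


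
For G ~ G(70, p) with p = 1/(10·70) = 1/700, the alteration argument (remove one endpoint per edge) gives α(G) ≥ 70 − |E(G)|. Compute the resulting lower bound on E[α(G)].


E[|E(G)|] = C(70, 2)·p = 2415 · (1/700) = 69/20.
E[α(G)] ≥ n − E[|E(G)|] = 70 − 69/20 = 1331/20.
Numerically: ≈ 66.550000.
(This is only a lower bound; the true E[α(G)] may be larger.)

E[α(G)] ≥ 1331/20 ≈ 66.550000.


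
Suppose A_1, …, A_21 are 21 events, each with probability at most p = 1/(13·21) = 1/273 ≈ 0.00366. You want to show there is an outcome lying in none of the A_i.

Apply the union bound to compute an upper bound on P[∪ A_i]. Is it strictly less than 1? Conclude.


Union bound: P[∪_{i=1}^{21} A_i] ≤ Σ_i P[A_i] ≤ 21·p = 21·(1/273) = 1/13.
Numerically: 1/13 ≈ 0.07692.
Is 1/13 < 1? YES.
Since P[∪ A_i] ≤ 1/13 < 1, the complement has P[∩ A_i^c] ≥ 1 − 1/13 = 12/13 > 0, so some outcome avoids every A_i.

21·p = 1/13 ≈ 0.07692; existence CERTIFIED by the union bound.


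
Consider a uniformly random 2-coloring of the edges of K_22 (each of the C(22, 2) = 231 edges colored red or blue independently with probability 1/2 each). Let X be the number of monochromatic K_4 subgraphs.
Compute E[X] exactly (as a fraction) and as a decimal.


Let X = Σ_S X_S over the C(22, 4) = 7315 subsets S of size 4, where X_S = 1 if the K_4 on S is monochromatic.
For a fixed S, the K_4 on S has C(4, 2) = 6 edges. P[all 6 edges red] = (1/2)^6, and likewise for blue, so P[monochromatic] = 2·(1/2)^6 = 2^{1 − 6} = 1/32.
By linearity of expectation: E[X] = C(22, 4) · 2^{1 − 6} = 7315 · 1/32 = 7315/32.
Numerically: E[X] ≈ 228.594.

E[X] = C(22,4)·2^(1−C(4,2)) = 7315/32 ≈ 228.594.


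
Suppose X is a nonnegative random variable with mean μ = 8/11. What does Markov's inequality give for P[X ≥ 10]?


μ = E[X] = 8/11, a = 10.
Markov: P[X ≥ 10] ≤ μ/a = (8/11)/10 = 4/55.
Numerically: ≈ 0.07273.
(Since a = 10 > μ = 0.72727, the bound 4/55 is < 1 and informative.)

P[X ≥ 10] ≤ 4/55 ≈ 0.07273.


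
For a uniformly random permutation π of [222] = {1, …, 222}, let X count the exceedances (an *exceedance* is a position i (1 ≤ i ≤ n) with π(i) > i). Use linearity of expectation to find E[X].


Write X = Σ_{i=1}^{222} X_i, where X_i = 1_{π(i) > i}.
For each fixed i, π(i) is uniform over {1, …, 222} (marginal of a uniform permutation), so P[π(i) > i] = (n − i)/n. Summing: Σ_{i=1}^{222} (n − i)/n = (0 + 1 + … + 221)/222 = 222(222 − 1)/(2·222) = (222 − 1)/2.
Hence E[X] = Σ_{i=1}^{222} (222 − i)/222 = 221/2 ≈ 110.500.

E[X] = 221/2 = 110.500.


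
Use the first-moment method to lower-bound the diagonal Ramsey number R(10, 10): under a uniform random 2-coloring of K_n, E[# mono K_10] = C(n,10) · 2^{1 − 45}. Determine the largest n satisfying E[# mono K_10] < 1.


We need C(n, 10) · 2^{1 − 45} < 1, i.e. C(n, 10) < 2^{45 − 1} = 17592186044416.
Check values of n near the boundary:
  n = 95: C(95, 10) = 10104934117421; 10104934117421 < 17592186044416? YES
  n = 96: C(96, 10) = 11279926456656; 11279926456656 < 17592186044416? YES
  n = 97: C(97, 10) = 12576469727536; 12576469727536 < 17592186044416? YES
  n = 98: C(98, 10) = 14005614014756; 14005614014756 < 17592186044416? YES
  n = 99: C(99, 10) = 15579278510796; 15579278510796 < 17592186044416? YES
  n = 100: C(100, 10) = 17310309456440; 17310309456440 < 17592186044416? YES
  n = 101: C(101, 10) = 19212541264840; 19212541264840 < 17592186044416? NO
  n = 102: C(102, 10) = 21300860967540; 21300860967540 < 17592186044416? NO
  n = 103: C(103, 10) = 23591276125340; 23591276125340 < 17592186044416? NO
The largest n with C(n, 10) < 17592186044416 is n = 100 (where E[X] = 2163788682055/2199023255552 ≈ 0.9839772). Hence R(10, 10) > 100, i.e. R(10, 10) ≥ 101.

Largest n = 100; hence R(10, 10) > 100.


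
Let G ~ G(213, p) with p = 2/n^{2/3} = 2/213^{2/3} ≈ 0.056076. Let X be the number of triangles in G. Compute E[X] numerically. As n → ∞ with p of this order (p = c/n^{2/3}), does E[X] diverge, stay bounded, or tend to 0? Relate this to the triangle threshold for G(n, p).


Number of potential triangles: C(213, 3) = 1587986.
Each occurs with probability p³ ≈ (0.056076)³ ≈ 1.7633186e-04.
By linearity: E[X] = C(213, 3)·p³ ≈ 1587986 · 1.7633186e-04 ≈ 280.01252.
Since α = 2/3 < 1, p = c/n^{2/3} ≫ 1/n is above the triangle threshold p ~ 1/n. Asymptotically E[X] ~ (c³/6)·n^{3(1−α)} = (2³/6)·n^{1} → ∞; triangles are abundant w.h.p.

E[X] ≈ 280.01252; in regime p = Θ(1/n^{2/3}) E[X] diverges (above the triangle threshold p ~ 1/n).


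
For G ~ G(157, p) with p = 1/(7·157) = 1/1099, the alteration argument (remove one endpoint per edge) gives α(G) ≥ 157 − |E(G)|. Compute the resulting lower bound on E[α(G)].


E[|E(G)|] = C(157, 2)·p = 12246 · (1/1099) = 78/7.
E[α(G)] ≥ n − E[|E(G)|] = 157 − 78/7 = 1021/7.
Numerically: ≈ 145.85714.
(This is only a lower bound; the true E[α(G)] may be larger.)

E[α(G)] ≥ 1021/7 ≈ 145.85714.


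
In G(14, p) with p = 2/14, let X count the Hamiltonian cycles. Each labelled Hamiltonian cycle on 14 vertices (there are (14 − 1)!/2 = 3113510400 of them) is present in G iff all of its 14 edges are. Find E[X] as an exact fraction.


K_14 has (14 − 1)!/2 = 3113510400 labelled Hamiltonian cycles.
For each such Hamiltonian cycle H, let X_H = 1 if all 14 edges of H are present in G. Then P[X_H = 1] = p^{14} = (1/7)^{14} = 1/678223072849.
Summing the indicators: E[X] = Σ_H E[X_H] = 3113510400 · p^{14} = 3113510400 · 1/678223072849 = 444787200/96889010407.
Numerically: E[X] ≈ 0.004591.

E[X] = 3113510400 · (1/7)^{14} = 444787200/96889010407 ≈ 0.004591.


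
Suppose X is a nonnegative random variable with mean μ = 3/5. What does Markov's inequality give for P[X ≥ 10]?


μ = E[X] = 3/5, a = 10.
Markov: P[X ≥ 10] ≤ μ/a = (3/5)/10 = 3/50.
Numerically: ≈ 0.060000.
(Since a = 10 > μ = 0.600000, the bound 3/50 is < 1 and informative.)

P[X ≥ 10] ≤ 3/50 ≈ 0.060000.


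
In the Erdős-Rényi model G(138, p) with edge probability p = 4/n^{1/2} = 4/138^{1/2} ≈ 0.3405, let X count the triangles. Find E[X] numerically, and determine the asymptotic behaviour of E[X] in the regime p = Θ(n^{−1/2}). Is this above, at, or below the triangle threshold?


Number of potential triangles: C(138, 3) = 428536.
Each occurs with probability p³ ≈ (0.3405)³ ≈ 3.947856e-02.
By linearity: E[X] = C(138, 3)·p³ ≈ 428536 · 3.947856e-02 ≈ 16917.9858.
Since α = 1/2 < 1, p = c/n^{1/2} ≫ 1/n is above the triangle threshold p ~ 1/n. Asymptotically E[X] ~ (c³/6)·n^{3(1−α)} = (4³/6)·n^{1.5} → ∞; triangles are abundant w.h.p.

E[X] ≈ 16917.9858; in regime p = Θ(1/n^{1/2}) E[X] diverges (above the triangle threshold p ~ 1/n).


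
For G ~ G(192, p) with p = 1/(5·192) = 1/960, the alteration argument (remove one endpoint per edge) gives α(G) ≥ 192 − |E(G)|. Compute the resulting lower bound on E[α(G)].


E[|E(G)|] = C(192, 2)·p = 18336 · (1/960) = 191/10.
E[α(G)] ≥ n − E[|E(G)|] = 192 − 191/10 = 1729/10.
Numerically: ≈ 172.900000.
(This is only a lower bound; the true E[α(G)] may be larger.)

E[α(G)] ≥ 1729/10 ≈ 172.900000.


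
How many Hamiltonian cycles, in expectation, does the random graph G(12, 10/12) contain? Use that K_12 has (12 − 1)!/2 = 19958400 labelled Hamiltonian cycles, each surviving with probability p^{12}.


K_12 has (12 − 1)!/2 = 19958400 labelled Hamiltonian cycles.
For each such Hamiltonian cycle H, let X_H = 1 if all 12 edges of H are present in G. Then P[X_H = 1] = p^{12} = (5/6)^{12} = 244140625/2176782336.
By linearity of expectation: E[X] = Σ_H E[X_H] = 19958400 · p^{12} = 19958400 · 244140625/2176782336 = 469970703125/209952.
Numerically: E[X] ≈ 2.238e+06.

E[X] = 19958400 · (5/6)^{12} = 469970703125/209952 ≈ 2.238e+06.


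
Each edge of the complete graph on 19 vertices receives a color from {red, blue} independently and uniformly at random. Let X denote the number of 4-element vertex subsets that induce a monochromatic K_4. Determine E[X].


Let X = Σ_S X_S over the C(19, 4) = 3876 subsets S of size 4, where X_S = 1 if the K_4 on S is monochromatic.
For a fixed S, the K_4 on S has C(4, 2) = 6 edges. P[all 6 edges red] = (1/2)^6, and likewise for blue, so P[monochromatic] = 2·(1/2)^6 = 2^{1 − 6} = 1/32.
By linearity of expectation: E[X] = C(19, 4) · 2^{1 − 6} = 3876 · 1/32 = 969/8.
Numerically: E[X] ≈ 121.125000.

E[X] = C(19,4)·2^(1−C(4,2)) = 969/8 ≈ 121.125000.


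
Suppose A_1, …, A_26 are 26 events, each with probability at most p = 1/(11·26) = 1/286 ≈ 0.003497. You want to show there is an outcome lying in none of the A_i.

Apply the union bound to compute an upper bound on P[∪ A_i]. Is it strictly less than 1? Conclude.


Union bound: P[∪_{i=1}^{26} A_i] ≤ Σ_i P[A_i] ≤ 26·p = 26·(1/286) = 1/11.
Numerically: 1/11 ≈ 0.090909.
Is 1/11 < 1? YES.
Since P[∪ A_i] ≤ 1/11 < 1, the complement has P[∩ A_i^c] ≥ 1 − 1/11 = 10/11 > 0, so some outcome avoids every A_i.

26·p = 1/11 ≈ 0.090909; existence CERTIFIED by the union bound.


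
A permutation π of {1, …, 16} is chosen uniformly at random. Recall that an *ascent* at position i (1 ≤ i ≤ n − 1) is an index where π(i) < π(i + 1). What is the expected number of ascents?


Write X = Σ X_I over i = 1, …, 15, with X_I the indicator of one ascent.
There are 15 indicators.
For each fixed i, the pair (π(i), π(i+1)) is a uniformly random ordered pair of distinct values from {1, …, 16}; by symmetry P[π(i) < π(i+1)] = 1/2.
By linearity: E[X] = 15 · (1/2) = (16 − 1) · (1/2) = 15/2 ≈ 7.50000.

E[X] = 15/2 = 7.50000.


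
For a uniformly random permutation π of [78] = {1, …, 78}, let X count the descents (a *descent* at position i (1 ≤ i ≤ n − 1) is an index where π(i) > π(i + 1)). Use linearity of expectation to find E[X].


Write X = Σ X_I over i = 1, …, 77, with X_I the indicator of one descent.
There are 77 indicators.
For each fixed i, the pair (π(i), π(i+1)) is a uniformly random ordered pair of distinct values from {1, …, 78}; by symmetry P[π(i) > π(i+1)] = 1/2.
By linearity: E[X] = 77 · (1/2) = (78 − 1) · (1/2) = 77/2 ≈ 38.500000.

E[X] = 77/2 = 38.500000.


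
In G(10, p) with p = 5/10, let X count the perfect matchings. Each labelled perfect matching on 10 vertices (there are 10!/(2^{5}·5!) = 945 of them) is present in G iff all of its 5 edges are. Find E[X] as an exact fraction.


K_10 has 10!/(2^{5}·5!) = 945 labelled perfect matchings.
For each such perfect matching H, let X_H = 1 if all 5 edges of H are present in G. Then P[X_H = 1] = p^{5} = (1/2)^{5} = 1/32.
By linearity of expectation: E[X] = Σ_H E[X_H] = 945 · p^{5} = 945 · 1/32 = 945/32.
Numerically: E[X] ≈ 29.531.

E[X] = 945 · (1/2)^{5} = 945/32 ≈ 29.531.


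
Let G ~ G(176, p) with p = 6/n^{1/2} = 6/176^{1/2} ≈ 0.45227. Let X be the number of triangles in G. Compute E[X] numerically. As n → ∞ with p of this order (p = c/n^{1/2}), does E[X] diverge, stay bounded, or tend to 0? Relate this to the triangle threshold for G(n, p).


Number of potential triangles: C(176, 3) = 893200.
Each occurs with probability p³ ≈ (0.45227)³ ≈ 9.2509163e-02.
By linearity: E[X] = C(176, 3)·p³ ≈ 893200 · 9.2509163e-02 ≈ 82629.18398.
Since α = 1/2 < 1, p = c/n^{1/2} ≫ 1/n is above the triangle threshold p ~ 1/n. Asymptotically E[X] ~ (c³/6)·n^{3(1−α)} = (6³/6)·n^{1.5} → ∞; triangles are abundant w.h.p.

E[X] ≈ 82629.18398; in regime p = Θ(1/n^{1/2}) E[X] diverges (above the triangle threshold p ~ 1/n).


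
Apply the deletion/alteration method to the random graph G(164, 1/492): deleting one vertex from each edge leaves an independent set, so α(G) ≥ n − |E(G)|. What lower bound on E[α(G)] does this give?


E[|E(G)|] = C(164, 2)·p = 13366 · (1/492) = 163/6.
E[α(G)] ≥ n − E[|E(G)|] = 164 − 163/6 = 821/6.
Numerically: ≈ 136.833333.
(This is only a lower bound; the true E[α(G)] may be larger.)

E[α(G)] ≥ 821/6 ≈ 136.833333.


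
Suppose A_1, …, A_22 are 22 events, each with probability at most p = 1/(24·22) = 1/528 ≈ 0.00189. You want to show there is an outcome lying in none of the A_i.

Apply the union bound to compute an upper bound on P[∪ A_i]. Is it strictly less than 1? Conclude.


Union bound: P[∪_{i=1}^{22} A_i] ≤ Σ_i P[A_i] ≤ 22·p = 22·(1/528) = 1/24.
Numerically: 1/24 ≈ 0.04167.
Is 1/24 < 1? YES.
Since P[∪ A_i] ≤ 1/24 < 1, the complement has P[∩ A_i^c] ≥ 1 − 1/24 = 23/24 > 0, so some outcome avoids every A_i.

22·p = 1/24 ≈ 0.04167; existence CERTIFIED by the union bound.


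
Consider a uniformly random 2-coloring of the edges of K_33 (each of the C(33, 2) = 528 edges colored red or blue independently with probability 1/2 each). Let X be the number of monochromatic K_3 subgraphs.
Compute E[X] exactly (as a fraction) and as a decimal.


Let X = Σ_S X_S over the C(33, 3) = 5456 subsets S of size 3, where X_S = 1 if the K_3 on S is monochromatic.
For a fixed S, the K_3 on S has C(3, 2) = 3 edges. P[all 3 edges red] = (1/2)^3, and likewise for blue, so P[monochromatic] = 2·(1/2)^3 = 2^{1 − 3} = 1/4.
By linearity: E[X] = C(33, 3) · 2^{1 − 3} = 5456 · 1/4 = 1364.
Numerically: E[X] ≈ 1364.000.

E[X] = C(33,3)·2^(1−C(3,2)) = 1364 ≈ 1364.000.


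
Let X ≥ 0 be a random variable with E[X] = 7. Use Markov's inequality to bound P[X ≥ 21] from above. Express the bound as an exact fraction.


μ = E[X] = 7, a = 21.
Markov: P[X ≥ 21] ≤ μ/a = (7)/21 = 1/3.
Numerically: ≈ 0.3333.
(Since a = 21 > μ = 7.0000, the bound 1/3 is < 1 and informative.)

P[X ≥ 21] ≤ 1/3 ≈ 0.3333.


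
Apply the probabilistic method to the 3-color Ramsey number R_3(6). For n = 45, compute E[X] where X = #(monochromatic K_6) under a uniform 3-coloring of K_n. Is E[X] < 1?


E[X] = C(45, 6) · 3^{1 − 15} = 8145060 · 3^{−14} = 8145060/4782969.
As a reduced fraction: E[X] = 2715020/1594323 ≈ 1.7029297.
Is E[X] < 1? NO.
Since E[X] ≥ 1, the first-moment bound is inconclusive at n = 45; it does NOT by itself certify R_3(6) > 45.

E[X] = 2715020/1594323 ≈ 1.7029297; E[X] ≥ 1; first-moment method inconclusive here.


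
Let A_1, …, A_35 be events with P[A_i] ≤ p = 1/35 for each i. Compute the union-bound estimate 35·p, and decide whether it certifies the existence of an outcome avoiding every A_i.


Union bound: P[∪_{i=1}^{35} A_i] ≤ Σ_i P[A_i] ≤ 35·p = 35·(1/35) = 1.
Numerically: 1 ≈ 1.000000.
Is 1 < 1? NO.
Since the bound 1 is ≥ 1, the union bound is uninformative here; it does NOT by itself certify existence.

35·p = 1 ≈ 1.000000; existence NOT certified by the union bound.


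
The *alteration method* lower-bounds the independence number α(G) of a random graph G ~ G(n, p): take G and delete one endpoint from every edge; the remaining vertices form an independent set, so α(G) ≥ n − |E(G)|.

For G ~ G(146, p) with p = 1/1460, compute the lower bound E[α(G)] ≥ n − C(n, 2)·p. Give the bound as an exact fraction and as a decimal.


E[|E(G)|] = C(146, 2)·p = 10585 · (1/1460) = 29/4.
E[α(G)] ≥ n − E[|E(G)|] = 146 − 29/4 = 555/4.
Numerically: ≈ 138.750000.
(This is only a lower bound; the true E[α(G)] may be larger.)

E[α(G)] ≥ 555/4 ≈ 138.750000.


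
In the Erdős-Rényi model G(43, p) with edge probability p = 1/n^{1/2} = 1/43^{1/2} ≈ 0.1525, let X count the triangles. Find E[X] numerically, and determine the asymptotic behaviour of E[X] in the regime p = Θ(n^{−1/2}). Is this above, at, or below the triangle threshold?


Number of potential triangles: C(43, 3) = 12341.
Each occurs with probability p³ ≈ (0.1525)³ ≈ 3.5464784e-03.
By linearity: E[X] = C(43, 3)·p³ ≈ 12341 · 3.5464784e-03 ≈ 43.76709.
Since α = 1/2 < 1, p = c/n^{1/2} ≫ 1/n is above the triangle threshold p ~ 1/n. Asymptotically E[X] ~ (c³/6)·n^{3(1−α)} = (1³/6)·n^{1.5} → ∞; triangles are abundant w.h.p.

E[X] ≈ 43.76709; in regime p = Θ(1/n^{1/2}) E[X] diverges (above the triangle threshold p ~ 1/n).


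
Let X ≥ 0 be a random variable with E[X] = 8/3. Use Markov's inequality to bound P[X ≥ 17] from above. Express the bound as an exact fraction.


μ = E[X] = 8/3, a = 17.
Markov: P[X ≥ 17] ≤ μ/a = (8/3)/17 = 8/51.
Numerically: ≈ 0.156863.
(Since a = 17 > μ = 2.666667, the bound 8/51 is < 1 and informative.)

P[X ≥ 17] ≤ 8/51 ≈ 0.156863.


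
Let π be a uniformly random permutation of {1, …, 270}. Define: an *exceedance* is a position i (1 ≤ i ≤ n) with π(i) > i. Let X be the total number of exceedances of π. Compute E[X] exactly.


Write X = Σ_{i=1}^{270} X_i, where X_i = 1_{π(i) > i}.
For each fixed i, π(i) is uniform over {1, …, 270} (marginal of a uniform permutation), so P[π(i) > i] = (n − i)/n. Summing: Σ_{i=1}^{270} (n − i)/n = (0 + 1 + … + 269)/270 = 270(270 − 1)/(2·270) = (270 − 1)/2.
Hence E[X] = Σ_{i=1}^{270} (270 − i)/270 = 269/2 ≈ 134.50000.

E[X] = 269/2 = 134.50000.


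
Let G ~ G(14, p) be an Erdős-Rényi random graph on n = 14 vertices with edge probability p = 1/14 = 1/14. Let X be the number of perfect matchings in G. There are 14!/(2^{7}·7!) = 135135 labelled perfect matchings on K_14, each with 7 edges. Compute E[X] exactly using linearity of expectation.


K_14 has 14!/(2^{7}·7!) = 135135 labelled perfect matchings.
For each such perfect matching H, let X_H = 1 if all 7 edges of H are present in G. Then P[X_H = 1] = p^{7} = (1/14)^{7} = 1/105413504.
Summing the indicators: E[X] = Σ_H E[X_H] = 135135 · p^{7} = 135135 · 1/105413504 = 19305/15059072.
Numerically: E[X] ≈ 0.001282.

E[X] = 135135 · (1/14)^{7} = 19305/15059072 ≈ 0.001282.


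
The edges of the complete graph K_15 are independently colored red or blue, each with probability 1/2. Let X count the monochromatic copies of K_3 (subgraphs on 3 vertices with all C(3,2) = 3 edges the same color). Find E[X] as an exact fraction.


Let X = Σ_S X_S over the C(15, 3) = 455 subsets S of size 3, where X_S = 1 if the K_3 on S is monochromatic.
For a fixed S, the K_3 on S has C(3, 2) = 3 edges. P[all 3 edges red] = (1/2)^3, and likewise for blue, so P[monochromatic] = 2·(1/2)^3 = 2^{1 − 3} = 1/4.
Summing: E[X] = C(15, 3) · 2^{1 − 3} = 455 · 1/4 = 455/4.
Numerically: E[X] ≈ 113.750000.

E[X] = C(15,3)·2^(1−C(3,2)) = 455/4 ≈ 113.750000.


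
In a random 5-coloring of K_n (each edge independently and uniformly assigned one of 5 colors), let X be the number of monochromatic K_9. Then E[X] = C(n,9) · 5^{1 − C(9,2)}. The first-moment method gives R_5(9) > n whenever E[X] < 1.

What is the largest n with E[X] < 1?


We need C(n, 9) · 5^{1 − 36} < 1, i.e. C(n, 9) < 5^{36 − 1} = 2910383045673370361328125.
Check values of n near the boundary:
  n = 2169: C(2169, 9) = 2879753360044504243499683; 2879753360044504243499683 < 2910383045673370361328125? YES
  n = 2170: C(2170, 9) = 2891746779868845075610510; 2891746779868845075610510 < 2910383045673370361328125? YES
  n = 2171: C(2171, 9) = 2903784578674959601827205; 2903784578674959601827205 < 2910383045673370361328125? YES
  n = 2172: C(2172, 9) = 2915866900084148060642020; 2915866900084148060642020 < 2910383045673370361328125? NO
  n = 2173: C(2173, 9) = 2927993888115921319674265; 2927993888115921319674265 < 2910383045673370361328125? NO
The largest n with C(n, 9) < 2910383045673370361328125 is n = 2171 (where E[X] = 580756915734991920365441/582076609134674072265625 ≈ 0.99773). Hence R_5(9) > 2171, i.e. R_5(9) ≥ 2172.

Largest n = 2171; hence R_5(9) > 2171.


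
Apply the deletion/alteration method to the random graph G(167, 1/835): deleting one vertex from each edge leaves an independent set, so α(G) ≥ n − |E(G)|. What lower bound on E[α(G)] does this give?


E[|E(G)|] = C(167, 2)·p = 13861 · (1/835) = 83/5.
E[α(G)] ≥ n − E[|E(G)|] = 167 − 83/5 = 752/5.
Numerically: ≈ 150.400.
(This is only a lower bound; the true E[α(G)] may be larger.)

E[α(G)] ≥ 752/5 ≈ 150.400.


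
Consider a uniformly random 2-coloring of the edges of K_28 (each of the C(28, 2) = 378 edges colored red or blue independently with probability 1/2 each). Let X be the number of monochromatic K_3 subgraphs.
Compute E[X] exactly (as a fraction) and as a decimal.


Let X = Σ_S X_S over the C(28, 3) = 3276 subsets S of size 3, where X_S = 1 if the K_3 on S is monochromatic.
For a fixed S, the K_3 on S has C(3, 2) = 3 edges. P[all 3 edges red] = (1/2)^3, and likewise for blue, so P[monochromatic] = 2·(1/2)^3 = 2^{1 − 3} = 1/4.
By linearity of expectation: E[X] = C(28, 3) · 2^{1 − 3} = 3276 · 1/4 = 819.
Numerically: E[X] ≈ 819.000.

E[X] = C(28,3)·2^(1−C(3,2)) = 819 ≈ 819.000.


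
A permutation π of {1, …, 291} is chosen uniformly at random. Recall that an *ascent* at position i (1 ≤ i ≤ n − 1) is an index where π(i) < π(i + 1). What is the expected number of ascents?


Write X = Σ X_I over i = 1, …, 290, with X_I the indicator of one ascent.
There are 290 indicators.
For each fixed i, the pair (π(i), π(i+1)) is a uniformly random ordered pair of distinct values from {1, …, 291}; by symmetry P[π(i) < π(i+1)] = 1/2.
By linearity: E[X] = 290 · (1/2) = (291 − 1) · (1/2) = 145 ≈ 145.00000.

E[X] = 145 = 145.00000.


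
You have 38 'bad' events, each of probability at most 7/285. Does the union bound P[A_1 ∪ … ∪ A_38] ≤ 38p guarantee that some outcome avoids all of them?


Union bound: P[∪_{i=1}^{38} A_i] ≤ Σ_i P[A_i] ≤ 38·p = 38·(7/285) = 14/15.
Numerically: 14/15 ≈ 0.933.
Is 14/15 < 1? YES.
Since P[∪ A_i] ≤ 14/15 < 1, the complement has P[∩ A_i^c] ≥ 1 − 14/15 = 1/15 > 0, so some outcome avoids every A_i.

38·p = 14/15 ≈ 0.933; existence CERTIFIED by the union bound.


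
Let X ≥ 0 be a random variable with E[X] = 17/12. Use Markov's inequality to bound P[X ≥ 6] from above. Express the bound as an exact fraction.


μ = E[X] = 17/12, a = 6.
Markov: P[X ≥ 6] ≤ μ/a = (17/12)/6 = 17/72.
Numerically: ≈ 0.236111.
(Since a = 6 > μ = 1.416667, the bound 17/72 is < 1 and informative.)

P[X ≥ 6] ≤ 17/72 ≈ 0.236111.


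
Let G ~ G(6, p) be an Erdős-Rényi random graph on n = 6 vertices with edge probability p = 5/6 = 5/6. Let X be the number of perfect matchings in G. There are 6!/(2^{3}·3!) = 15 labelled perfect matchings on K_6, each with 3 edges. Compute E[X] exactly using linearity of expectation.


K_6 has 6!/(2^{3}·3!) = 15 labelled perfect matchings.
For each such perfect matching H, let X_H = 1 if all 3 edges of H are present in G. Then P[X_H = 1] = p^{3} = (5/6)^{3} = 125/216.
By linearity: E[X] = Σ_H E[X_H] = 15 · p^{3} = 15 · 125/216 = 625/72.
Numerically: E[X] ≈ 8.681.

E[X] = 15 · (5/6)^{3} = 625/72 ≈ 8.681.


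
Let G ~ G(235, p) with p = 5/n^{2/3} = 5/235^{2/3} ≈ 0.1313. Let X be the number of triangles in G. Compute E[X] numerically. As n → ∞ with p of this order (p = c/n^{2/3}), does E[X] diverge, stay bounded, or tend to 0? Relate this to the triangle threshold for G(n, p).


Number of potential triangles: C(235, 3) = 2135445.
Each occurs with probability p³ ≈ (0.1313)³ ≈ 2.2634676e-03.
By linearity: E[X] = C(235, 3)·p³ ≈ 2135445 · 2.2634676e-03 ≈ 4833.51064.
Since α = 2/3 < 1, p = c/n^{2/3} ≫ 1/n is above the triangle threshold p ~ 1/n. Asymptotically E[X] ~ (c³/6)·n^{3(1−α)} = (5³/6)·n^{1} → ∞; triangles are abundant w.h.p.

E[X] ≈ 4833.51064; in regime p = Θ(1/n^{2/3}) E[X] diverges (above the triangle threshold p ~ 1/n).


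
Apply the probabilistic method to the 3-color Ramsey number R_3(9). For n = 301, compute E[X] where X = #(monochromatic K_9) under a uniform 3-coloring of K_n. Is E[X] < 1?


E[X] = C(301, 9) · 3^{1 − 36} = 49533303936090975 · 3^{−35} = 49533303936090975/50031545098999707.
As a reduced fraction: E[X] = 16511101312030325/16677181699666569 ≈ 0.990041.
Is E[X] < 1? YES.
Since E[X] < 1, there exists a 3-coloring of K_{301} with no monochromatic K_9; hence R_3(9) > 301.

E[X] = 16511101312030325/16677181699666569 ≈ 0.990041; E[X] < 1, so R_3(9) > 301.


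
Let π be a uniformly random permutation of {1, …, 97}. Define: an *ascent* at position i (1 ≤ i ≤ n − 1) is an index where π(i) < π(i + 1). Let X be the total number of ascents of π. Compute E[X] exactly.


Write X = Σ X_I over i = 1, …, 96, with X_I the indicator of one ascent.
There are 96 indicators.
For each fixed i, the pair (π(i), π(i+1)) is a uniformly random ordered pair of distinct values from {1, …, 97}; by symmetry P[π(i) < π(i+1)] = 1/2.
By linearity: E[X] = 96 · (1/2) = (97 − 1) · (1/2) = 48 ≈ 48.00000.

E[X] = 48 = 48.00000.


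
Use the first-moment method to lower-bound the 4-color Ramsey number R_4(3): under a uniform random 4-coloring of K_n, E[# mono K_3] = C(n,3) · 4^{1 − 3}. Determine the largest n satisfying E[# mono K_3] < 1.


We need C(n, 3) · 4^{1 − 3} < 1, i.e. C(n, 3) < 4^{3 − 1} = 16.
Check values of n near the boundary:
  n = 3: C(3, 3) = 1; 1 < 16? YES
  n = 4: C(4, 3) = 4; 4 < 16? YES
  n = 5: C(5, 3) = 10; 10 < 16? YES
  n = 6: C(6, 3) = 20; 20 < 16? NO
  n = 7: C(7, 3) = 35; 35 < 16? NO
The largest n with C(n, 3) < 16 is n = 5 (where E[X] = 5/8 ≈ 0.625000). Hence R_4(3) > 5, i.e. R_4(3) ≥ 6.

Largest n = 5; hence R_4(3) > 5.


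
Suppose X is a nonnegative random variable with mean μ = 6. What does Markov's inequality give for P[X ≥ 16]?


μ = E[X] = 6, a = 16.
Markov: P[X ≥ 16] ≤ μ/a = (6)/16 = 3/8.
Numerically: ≈ 0.375.
(Since a = 16 > μ = 6.000, the bound 3/8 is < 1 and informative.)

P[X ≥ 16] ≤ 3/8 ≈ 0.375.


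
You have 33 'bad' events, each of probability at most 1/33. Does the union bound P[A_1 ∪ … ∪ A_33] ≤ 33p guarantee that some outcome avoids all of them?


Union bound: P[∪_{i=1}^{33} A_i] ≤ Σ_i P[A_i] ≤ 33·p = 33·(1/33) = 1.
Numerically: 1 ≈ 1.0000000.
Is 1 < 1? NO.
Since the bound 1 is ≥ 1, the union bound is uninformative here; it does NOT by itself certify existence.

33·p = 1 ≈ 1.0000000; existence NOT certified by the union bound.


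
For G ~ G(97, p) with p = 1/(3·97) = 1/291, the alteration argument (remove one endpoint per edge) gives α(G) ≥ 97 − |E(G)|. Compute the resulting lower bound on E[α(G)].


E[|E(G)|] = C(97, 2)·p = 4656 · (1/291) = 16.
E[α(G)] ≥ n − E[|E(G)|] = 97 − 16 = 81.
Numerically: ≈ 81.000.
(This is only a lower bound; the true E[α(G)] may be larger.)

E[α(G)] ≥ 81 ≈ 81.000.


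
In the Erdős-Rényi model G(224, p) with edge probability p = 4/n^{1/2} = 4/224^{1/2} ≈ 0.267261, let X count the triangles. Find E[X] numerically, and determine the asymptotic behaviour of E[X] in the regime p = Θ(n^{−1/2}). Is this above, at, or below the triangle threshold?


Number of potential triangles: C(224, 3) = 1848224.
Each occurs with probability p³ ≈ (0.267261)³ ≈ 1.90900887e-02.
By linearity: E[X] = C(224, 3)·p³ ≈ 1848224 · 1.90900887e-02 ≈ 35282.760112.
Since α = 1/2 < 1, p = c/n^{1/2} ≫ 1/n is above the triangle threshold p ~ 1/n. Asymptotically E[X] ~ (c³/6)·n^{3(1−α)} = (4³/6)·n^{1.5} → ∞; triangles are abundant w.h.p.

E[X] ≈ 35282.760112; in regime p = Θ(1/n^{1/2}) E[X] diverges (above the triangle threshold p ~ 1/n).


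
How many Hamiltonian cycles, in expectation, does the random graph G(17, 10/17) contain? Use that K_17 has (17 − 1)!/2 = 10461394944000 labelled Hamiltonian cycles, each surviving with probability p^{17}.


K_17 has (17 − 1)!/2 = 10461394944000 labelled Hamiltonian cycles.
For each such Hamiltonian cycle H, let X_H = 1 if all 17 edges of H are present in G. Then P[X_H = 1] = p^{17} = (10/17)^{17} = 100000000000000000/827240261886336764177.
Summing the indicators: E[X] = Σ_H E[X_H] = 10461394944000 · p^{17} = 10461394944000 · 100000000000000000/827240261886336764177 = 1046139494400000000000000000000/827240261886336764177.
Numerically: E[X] ≈ 1.26e+09.

E[X] = 10461394944000 · (10/17)^{17} = 1046139494400000000000000000000/827240261886336764177 ≈ 1.26e+09.


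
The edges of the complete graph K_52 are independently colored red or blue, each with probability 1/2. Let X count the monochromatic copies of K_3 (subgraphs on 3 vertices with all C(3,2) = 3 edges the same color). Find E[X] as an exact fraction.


Let X = Σ_S X_S over the C(52, 3) = 22100 subsets S of size 3, where X_S = 1 if the K_3 on S is monochromatic.
For a fixed S, the K_3 on S has C(3, 2) = 3 edges. P[all 3 edges red] = (1/2)^3, and likewise for blue, so P[monochromatic] = 2·(1/2)^3 = 2^{1 − 3} = 1/4.
Summing: E[X] = C(52, 3) · 2^{1 − 3} = 22100 · 1/4 = 5525.
Numerically: E[X] ≈ 5525.00000.

E[X] = C(52,3)·2^(1−C(3,2)) = 5525 ≈ 5525.00000.


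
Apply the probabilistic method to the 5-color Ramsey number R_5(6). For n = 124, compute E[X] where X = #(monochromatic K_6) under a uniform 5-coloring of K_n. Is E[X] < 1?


E[X] = C(124, 6) · 5^{1 − 15} = 4465475476 · 5^{−14} = 4465475476/6103515625.
As a reduced fraction: E[X] = 4465475476/6103515625 ≈ 0.7316235.
Is E[X] < 1? YES.
Since E[X] < 1, there exists a 5-coloring of K_{124} with no monochromatic K_6; hence R_5(6) > 124.

E[X] = 4465475476/6103515625 ≈ 0.7316235; E[X] < 1, so R_5(6) > 124.


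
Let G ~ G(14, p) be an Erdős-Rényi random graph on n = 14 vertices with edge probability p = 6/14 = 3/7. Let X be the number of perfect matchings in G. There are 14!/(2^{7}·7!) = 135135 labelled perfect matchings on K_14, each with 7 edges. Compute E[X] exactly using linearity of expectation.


K_14 has 14!/(2^{7}·7!) = 135135 labelled perfect matchings.
For each such perfect matching H, let X_H = 1 if all 7 edges of H are present in G. Then P[X_H = 1] = p^{7} = (3/7)^{7} = 2187/823543.
By linearity of expectation: E[X] = Σ_H E[X_H] = 135135 · p^{7} = 135135 · 2187/823543 = 42220035/117649.
Numerically: E[X] ≈ 358.864.

E[X] = 135135 · (3/7)^{7} = 42220035/117649 ≈ 358.864.


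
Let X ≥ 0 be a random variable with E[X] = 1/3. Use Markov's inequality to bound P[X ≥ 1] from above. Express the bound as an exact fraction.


μ = E[X] = 1/3, a = 1.
Markov: P[X ≥ 1] ≤ μ/a = (1/3)/1 = 1/3.
Numerically: ≈ 0.333333.
(Since a = 1 > μ = 0.333333, the bound 1/3 is < 1 and informative.)

P[X ≥ 1] ≤ 1/3 ≈ 0.333333.


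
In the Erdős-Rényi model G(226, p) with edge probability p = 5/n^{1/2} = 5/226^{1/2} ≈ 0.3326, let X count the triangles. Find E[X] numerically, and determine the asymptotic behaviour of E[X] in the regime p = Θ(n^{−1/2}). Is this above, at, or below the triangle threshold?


Number of potential triangles: C(226, 3) = 1898400.
Each occurs with probability p³ ≈ (0.3326)³ ≈ 3.679149e-02.
By linearity: E[X] = C(226, 3)·p³ ≈ 1898400 · 3.679149e-02 ≈ 69844.9610.
Since α = 1/2 < 1, p = c/n^{1/2} ≫ 1/n is above the triangle threshold p ~ 1/n. Asymptotically E[X] ~ (c³/6)·n^{3(1−α)} = (5³/6)·n^{1.5} → ∞; triangles are abundant w.h.p.

E[X] ≈ 69844.9610; in regime p = Θ(1/n^{1/2}) E[X] diverges (above the triangle threshold p ~ 1/n).


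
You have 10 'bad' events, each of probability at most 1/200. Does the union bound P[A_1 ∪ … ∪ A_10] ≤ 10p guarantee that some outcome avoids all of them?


Union bound: P[∪_{i=1}^{10} A_i] ≤ Σ_i P[A_i] ≤ 10·p = 10·(1/200) = 1/20.
Numerically: 1/20 ≈ 0.050.
Is 1/20 < 1? YES.
Since P[∪ A_i] ≤ 1/20 < 1, the complement has P[∩ A_i^c] ≥ 1 − 1/20 = 19/20 > 0, so some outcome avoids every A_i.

10·p = 1/20 ≈ 0.050; existence CERTIFIED by the union bound.


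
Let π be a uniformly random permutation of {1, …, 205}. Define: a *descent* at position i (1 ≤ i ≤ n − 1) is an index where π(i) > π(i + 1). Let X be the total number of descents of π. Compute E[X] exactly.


Write X = Σ X_I over i = 1, …, 204, with X_I the indicator of one descent.
There are 204 indicators.
For each fixed i, the pair (π(i), π(i+1)) is a uniformly random ordered pair of distinct values from {1, …, 205}; by symmetry P[π(i) > π(i+1)] = 1/2.
By linearity: E[X] = 204 · (1/2) = (205 − 1) · (1/2) = 102 ≈ 102.000.

E[X] = 102 = 102.000.


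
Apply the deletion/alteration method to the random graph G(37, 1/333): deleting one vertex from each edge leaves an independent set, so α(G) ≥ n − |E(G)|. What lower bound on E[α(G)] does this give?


E[|E(G)|] = C(37, 2)·p = 666 · (1/333) = 2.
E[α(G)] ≥ n − E[|E(G)|] = 37 − 2 = 35.
Numerically: ≈ 35.00000.
(This is only a lower bound; the true E[α(G)] may be larger.)

E[α(G)] ≥ 35 ≈ 35.00000.


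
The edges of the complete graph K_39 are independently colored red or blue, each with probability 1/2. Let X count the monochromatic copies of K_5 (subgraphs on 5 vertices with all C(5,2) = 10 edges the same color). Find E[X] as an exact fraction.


Let X = Σ_S X_S over the C(39, 5) = 575757 subsets S of size 5, where X_S = 1 if the K_5 on S is monochromatic.
For a fixed S, the K_5 on S has C(5, 2) = 10 edges. P[all 10 edges red] = (1/2)^10, and likewise for blue, so P[monochromatic] = 2·(1/2)^10 = 2^{1 − 10} = 1/512.
By linearity: E[X] = C(39, 5) · 2^{1 − 10} = 575757 · 1/512 = 575757/512.
Numerically: E[X] ≈ 1124.525.

E[X] = C(39,5)·2^(1−C(5,2)) = 575757/512 ≈ 1124.525.


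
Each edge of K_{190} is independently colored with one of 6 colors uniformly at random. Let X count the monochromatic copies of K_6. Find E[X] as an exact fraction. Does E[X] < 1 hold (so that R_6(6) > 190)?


E[X] = C(190, 6) · 6^{1 − 15} = 60334683255 · 6^{−14} = 60334683255/78364164096.
As a reduced fraction: E[X] = 6703853695/8707129344 ≈ 0.7699270.
Is E[X] < 1? YES.
Since E[X] < 1, there exists a 6-coloring of K_{190} with no monochromatic K_6; hence R_6(6) > 190.

E[X] = 6703853695/8707129344 ≈ 0.7699270; E[X] < 1, so R_6(6) > 190.


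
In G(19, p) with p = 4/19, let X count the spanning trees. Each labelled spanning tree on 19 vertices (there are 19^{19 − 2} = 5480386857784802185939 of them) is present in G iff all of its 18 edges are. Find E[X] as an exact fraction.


K_19 has 19^{19 − 2} = 5480386857784802185939 labelled spanning trees.
For each such spanning tree H, let X_H = 1 if all 18 edges of H are present in G. Then P[X_H = 1] = p^{18} = (4/19)^{18} = 68719476736/104127350297911241532841.
Summing the indicators: E[X] = Σ_H E[X_H] = 5480386857784802185939 · p^{18} = 5480386857784802185939 · 68719476736/104127350297911241532841 = 68719476736/19.
Numerically: E[X] ≈ 3.6168e+09.

E[X] = 5480386857784802185939 · (4/19)^{18} = 68719476736/19 ≈ 3.6168e+09.


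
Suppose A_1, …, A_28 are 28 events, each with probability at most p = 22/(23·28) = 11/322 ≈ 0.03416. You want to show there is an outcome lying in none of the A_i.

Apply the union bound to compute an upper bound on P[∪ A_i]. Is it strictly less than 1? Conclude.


Union bound: P[∪_{i=1}^{28} A_i] ≤ Σ_i P[A_i] ≤ 28·p = 28·(11/322) = 22/23.
Numerically: 22/23 ≈ 0.95652.
Is 22/23 < 1? YES.
Since P[∪ A_i] ≤ 22/23 < 1, the complement has P[∩ A_i^c] ≥ 1 − 22/23 = 1/23 > 0, so some outcome avoids every A_i.

28·p = 22/23 ≈ 0.95652; existence CERTIFIED by the union bound.


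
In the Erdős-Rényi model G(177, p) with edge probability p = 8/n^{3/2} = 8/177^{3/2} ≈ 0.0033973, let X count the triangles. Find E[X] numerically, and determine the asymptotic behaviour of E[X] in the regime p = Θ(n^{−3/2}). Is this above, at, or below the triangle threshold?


Number of potential triangles: C(177, 3) = 908600.
Each occurs with probability p³ ≈ (0.0033973)³ ≈ 3.9209406e-08.
By linearity: E[X] = C(177, 3)·p³ ≈ 908600 · 3.9209406e-08 ≈ 0.03563.
Since α = 3/2 > 1, p = c/n^{3/2} = o(1/n) is below the triangle threshold p ~ 1/n. Asymptotically E[X] ~ (c³/6)·n^{3(1−α)} = (8³/6)·n^{-1.5} → 0, so by Markov's inequality G has no triangles w.h.p.

E[X] ≈ 0.03563; in regime p = Θ(1/n^{3/2}) E[X] tends to 0 (below the triangle threshold p ~ 1/n).


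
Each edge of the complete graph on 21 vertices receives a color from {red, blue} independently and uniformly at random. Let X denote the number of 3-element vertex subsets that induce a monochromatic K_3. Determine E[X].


Let X = Σ_S X_S over the C(21, 3) = 1330 subsets S of size 3, where X_S = 1 if the K_3 on S is monochromatic.
For a fixed S, the K_3 on S has C(3, 2) = 3 edges. P[all 3 edges red] = (1/2)^3, and likewise for blue, so P[monochromatic] = 2·(1/2)^3 = 2^{1 − 3} = 1/4.
By linearity of expectation: E[X] = C(21, 3) · 2^{1 − 3} = 1330 · 1/4 = 665/2.
Numerically: E[X] ≈ 332.500.

E[X] = C(21,3)·2^(1−C(3,2)) = 665/2 ≈ 332.500.


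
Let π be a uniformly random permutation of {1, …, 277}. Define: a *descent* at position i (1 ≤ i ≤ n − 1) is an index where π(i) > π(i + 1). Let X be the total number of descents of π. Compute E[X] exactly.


Write X = Σ X_I over i = 1, …, 276, with X_I the indicator of one descent.
There are 276 indicators.
For each fixed i, the pair (π(i), π(i+1)) is a uniformly random ordered pair of distinct values from {1, …, 277}; by symmetry P[π(i) > π(i+1)] = 1/2.
By linearity: E[X] = 276 · (1/2) = (277 − 1) · (1/2) = 138 ≈ 138.000000.

E[X] = 138 = 138.000000.


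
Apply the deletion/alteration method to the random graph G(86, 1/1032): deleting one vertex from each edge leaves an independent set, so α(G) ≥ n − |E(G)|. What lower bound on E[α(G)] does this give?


E[|E(G)|] = C(86, 2)·p = 3655 · (1/1032) = 85/24.
E[α(G)] ≥ n − E[|E(G)|] = 86 − 85/24 = 1979/24.
Numerically: ≈ 82.458.
(This is only a lower bound; the true E[α(G)] may be larger.)

E[α(G)] ≥ 1979/24 ≈ 82.458.
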